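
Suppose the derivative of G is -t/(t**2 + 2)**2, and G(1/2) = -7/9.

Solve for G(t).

G'(t) matches the chain-rule pattern g'(h)*h' with inner function h(t) = 2*t**2 + 4; substituting u = h(t) collapses the integral.
A general antiderivative is 1/(2*t**2 + 4) + C.
The condition gives C = -7/9 - (2/9) = -1.
So G(t) = -1 + 1/(2*t**2 + 4).
Check: d/dt[-1 + 1/(2*t**2 + 4)] = -t/(t**4 + 4*t**2 + 4), which equals G'(t).

G(t) = -1 + 1/(2*t**2 + 4)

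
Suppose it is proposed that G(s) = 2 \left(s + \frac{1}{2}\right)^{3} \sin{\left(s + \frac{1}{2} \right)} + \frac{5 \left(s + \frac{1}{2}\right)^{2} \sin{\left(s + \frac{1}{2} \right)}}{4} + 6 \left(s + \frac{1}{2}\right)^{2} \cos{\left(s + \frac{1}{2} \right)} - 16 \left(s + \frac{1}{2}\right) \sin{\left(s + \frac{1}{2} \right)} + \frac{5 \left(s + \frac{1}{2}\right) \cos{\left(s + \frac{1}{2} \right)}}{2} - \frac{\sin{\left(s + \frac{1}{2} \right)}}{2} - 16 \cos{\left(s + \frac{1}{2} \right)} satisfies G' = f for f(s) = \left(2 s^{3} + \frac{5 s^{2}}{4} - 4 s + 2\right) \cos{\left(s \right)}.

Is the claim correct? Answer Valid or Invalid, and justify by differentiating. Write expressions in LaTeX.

d/ds[G] = 2 s^{3} \cos{\left(s + \frac{1}{2} \right)} + \frac{17 s^{2} \cos{\left(s + \frac{1}{2} \right)}}{4} - \frac{5 s \cos{\left(s + \frac{1}{2} \right)}}{4} + \frac{9 \cos{\left(s + \frac{1}{2} \right)}}{16}
d/ds[G] - f(s) = - 2 s^{3} \cos{\left(s \right)} + 2 s^{3} \cos{\left(s + \frac{1}{2} \right)} - \frac{5 s^{2} \cos{\left(s \right)}}{4} + \frac{17 s^{2} \cos{\left(s + \frac{1}{2} \right)}}{4} + 4 s \cos{\left(s \right)} - \frac{5 s \cos{\left(s + \frac{1}{2} \right)}}{4} - 2 \cos{\left(s \right)} + \frac{9 \cos{\left(s + \frac{1}{2} \right)}}{16} != 0.

Invalid: d/ds[G] - f = - 2 s^{3} \cos{\left(s \right)} + 2 s^{3} \cos{\left(s + \frac{1}{2} \right)} - \frac{5 s^{2} \cos{\left(s \right)}}{4} + \frac{17 s^{2} \cos{\left(s + \frac{1}{2} \right)}}{4} + 4 s \cos{\left(s \right)} - \frac{5 s \cos{\left(s + \frac{1}{2} \right)}}{4} - 2 \cos{\left(s \right)} + \frac{9 \cos{\left(s + \frac{1}{2} \right)}}{16}, which is not 0.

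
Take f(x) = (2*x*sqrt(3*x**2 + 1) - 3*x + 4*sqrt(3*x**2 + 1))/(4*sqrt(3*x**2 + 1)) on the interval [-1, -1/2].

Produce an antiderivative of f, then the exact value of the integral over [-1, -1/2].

Differentiate the proposed F(x) back; it has to land on f(x) exactly.
F(x) = x**2/4 + x - sqrt(3*x**2 + 1)/4 is an antiderivative of f.
Check: d/dx[x**2/4 + x - sqrt(3*x**2 + 1)/4] = (2*x*sqrt(3*x**2 + 1) - 3*x + 4*sqrt(3*x**2 + 1))/(4*sqrt(3*x**2 + 1)) = f(x).
F(-1/2) = -7/16 - sqrt(7)/8; F(-1) = -5/4.
Integral = F(-1/2) - F(-1) = 13/16 - sqrt(7)/8.

Antiderivative: F(x) = x**2/4 + x - sqrt(3*x**2 + 1)/4; value = 13/16 - sqrt(7)/8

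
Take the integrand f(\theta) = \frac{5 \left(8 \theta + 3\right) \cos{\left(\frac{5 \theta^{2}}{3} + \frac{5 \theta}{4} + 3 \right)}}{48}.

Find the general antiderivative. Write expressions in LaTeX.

F(\theta) = \frac{\sin{\left(\frac{5 \theta^{2}}{3} + \frac{5 \theta}{4} + 3 \right)}}{4} + C

The substitution u = \frac{5 \theta^{2}}{3} + \frac{5 \theta}{4} + 3 works: f is exactly (dF/du)*(du/d\theta) for that inner function.
Check: d/d\theta[\frac{\sin{\left(\frac{5 \theta^{2}}{3} + \frac{5 \theta}{4} + 3 \right)}}{4}] = \frac{5 \theta \cos{\left(\frac{5 \theta^{2}}{3} + \frac{5 \theta}{4} + 3 \right)}}{6} + \frac{5 \cos{\left(\frac{5 \theta^{2}}{3} + \frac{5 \theta}{4} + 3 \right)}}{16}, which equals f(\theta).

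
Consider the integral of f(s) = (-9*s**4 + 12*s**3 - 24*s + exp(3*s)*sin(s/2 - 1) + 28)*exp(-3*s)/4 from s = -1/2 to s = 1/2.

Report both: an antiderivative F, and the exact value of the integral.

For F(s) to be correct the identity F'(s) - f(s) = 0 must hold.
F(s) = (9*s**4 + 24*s - 6*exp(3*s)*cos(s/2 - 1) - 20)*exp(-3*s)/12 is an antiderivative of f.
Check: d/ds[(9*s**4 + 24*s - 6*exp(3*s)*cos(s/2 - 1) - 20)*exp(-3*s)/12] = (-9*s**4 + 12*s**3 - 24*s + exp(3*s)*sin(s/2 - 1) + 28)*exp(-3*s)/4 = f(s).
F(1/2) = -cos(3/4)/2 - 119*exp(-3/2)/192; F(-1/2) = -503*exp(3/2)/192 - cos(5/4)/2.
Integral = F(1/2) - F(-1/2) = -cos(3/4)/2 - 119*exp(-3/2)/192 + cos(5/4)/2 + 503*exp(3/2)/192.

Antiderivative: F(s) = (9*s**4 + 24*s - 6*exp(3*s)*cos(s/2 - 1) - 20)*exp(-3*s)/12; value = -cos(3/4)/2 - 119*exp(-3/2)/192 + cos(5/4)/2 + 503*exp(3/2)/192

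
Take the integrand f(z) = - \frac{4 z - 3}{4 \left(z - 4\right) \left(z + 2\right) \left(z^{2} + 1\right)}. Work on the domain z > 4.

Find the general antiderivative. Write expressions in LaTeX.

F(z) = \frac{- 65 \log{\left(z - 4 \right)} - 187 \log{\left(z + 2 \right)} + 126 \log{\left(z^{2} + 1 \right)} - 114 \operatorname{atan}{\left(z \right)}}{2040} + C

Factor the denominator (4 \left(z - 4\right) \left(z + 2\right) \left(z^{2} + 1\right)) and decompose: f = \frac{42 z - 19}{340 \left(z^{2} + 1\right)} - \frac{11}{120 \left(z + 2\right)} - \frac{13}{408 \left(z - 4\right)}; each piece integrates to a log, atan, or power term.
Check: d/dz[\frac{- 65 \log{\left(z - 4 \right)} - 187 \log{\left(z + 2 \right)} + 126 \log{\left(z^{2} + 1 \right)} - 114 \operatorname{atan}{\left(z \right)}}{2040}] = \frac{3 - 4 z}{4 z^{4} - 8 z^{3} - 28 z^{2} - 8 z - 32}, which equals f(z).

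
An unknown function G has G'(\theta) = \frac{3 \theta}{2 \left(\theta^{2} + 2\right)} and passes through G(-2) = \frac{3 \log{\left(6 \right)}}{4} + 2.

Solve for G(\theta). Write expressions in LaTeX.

G(\theta) = \frac{3 \log{\left(\theta^{2} + 2 \right)}}{4} + 2

The substitution u = \theta^{2} + 2 works: G'(\theta) is exactly (dG/du)*(du/d\theta) for that inner function.
A general antiderivative is \frac{3 \log{\left(\theta^{2} + 2 \right)}}{4} + C.
The condition gives C = \frac{3 \log{\left(6 \right)}}{4} + 2 - (\frac{3 \log{\left(6 \right)}}{4}) = 2.
So G(\theta) = \frac{3 \log{\left(\theta^{2} + 2 \right)}}{4} + 2.
Check: d/d\theta[\frac{3 \log{\left(\theta^{2} + 2 \right)}}{4} + 2] = \frac{3 \theta}{2 \theta^{2} + 4}, which equals G'(\theta).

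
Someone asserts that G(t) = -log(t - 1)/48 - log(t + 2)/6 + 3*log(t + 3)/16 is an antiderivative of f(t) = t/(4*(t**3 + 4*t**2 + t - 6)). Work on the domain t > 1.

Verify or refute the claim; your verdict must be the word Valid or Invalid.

Invalid: d/dt[G] - f = -t/(2*t**3 + 8*t**2 + 2*t - 12), which is not 0.

d/dt[G] = -t/(4*t**3 + 16*t**2 + 4*t - 24)
d/dt[G] - f(t) = -t/(2*t**3 + 8*t**2 + 2*t - 12) != 0.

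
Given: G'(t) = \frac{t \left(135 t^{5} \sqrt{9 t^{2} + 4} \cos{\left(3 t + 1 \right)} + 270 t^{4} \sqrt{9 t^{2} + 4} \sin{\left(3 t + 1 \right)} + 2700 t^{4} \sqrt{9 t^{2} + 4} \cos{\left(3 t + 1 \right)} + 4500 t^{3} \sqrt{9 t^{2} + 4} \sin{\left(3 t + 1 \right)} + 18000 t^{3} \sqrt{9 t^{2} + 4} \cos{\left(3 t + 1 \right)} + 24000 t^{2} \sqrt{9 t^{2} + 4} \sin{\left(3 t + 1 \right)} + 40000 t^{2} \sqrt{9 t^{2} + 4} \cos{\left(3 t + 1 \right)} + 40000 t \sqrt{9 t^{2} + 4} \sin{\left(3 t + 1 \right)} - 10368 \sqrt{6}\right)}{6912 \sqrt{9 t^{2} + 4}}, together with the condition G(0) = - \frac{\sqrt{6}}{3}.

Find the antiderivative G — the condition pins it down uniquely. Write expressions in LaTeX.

G(t) = - \frac{5 \left(- \frac{t^{2}}{4} - \frac{5 t}{3}\right)^{3} \sin{\left(3 t + 1 \right)}}{12} - \sqrt{\frac{3 t^{2}}{2} + \frac{2}{3}}

Any candidate G(t) must reproduce the stated G'(t) exactly.
A general antiderivative is - \frac{5 \left(- \frac{t^{2}}{4} - \frac{5 t}{3}\right)^{3} \sin{\left(3 t + 1 \right)}}{12} - \sqrt{\frac{3 t^{2}}{2} + \frac{2}{3}} + C.
The condition gives C = - \frac{\sqrt{6}}{3} - (- \frac{\sqrt{6}}{3}) = 0.
So G(t) = - \frac{5 \left(- \frac{t^{2}}{4} - \frac{5 t}{3}\right)^{3} \sin{\left(3 t + 1 \right)}}{12} - \sqrt{\frac{3 t^{2}}{2} + \frac{2}{3}}.
Check: d/dt[- \frac{5 \left(- \frac{t^{2}}{4} - \frac{5 t}{3}\right)^{3} \sin{\left(3 t + 1 \right)}}{12} - \sqrt{\frac{3 t^{2}}{2} + \frac{2}{3}}] = \frac{135 t^{6} \sqrt{9 t^{2} + 4} \cos{\left(3 t + 1 \right)} + 270 t^{5} \sqrt{9 t^{2} + 4} \sin{\left(3 t + 1 \right)} + 2700 t^{5} \sqrt{9 t^{2} + 4} \cos{\left(3 t + 1 \right)} + 4500 t^{4} \sqrt{9 t^{2} + 4} \sin{\left(3 t + 1 \right)} + 18000 t^{4} \sqrt{9 t^{2} + 4} \cos{\left(3 t + 1 \right)} + 24000 t^{3} \sqrt{9 t^{2} + 4} \sin{\left(3 t + 1 \right)} + 40000 t^{3} \sqrt{9 t^{2} + 4} \cos{\left(3 t + 1 \right)} + 40000 t^{2} \sqrt{9 t^{2} + 4} \sin{\left(3 t + 1 \right)} - 10368 \sqrt{6} t}{6912 \sqrt{9 t^{2} + 4}}, which equals G'(t).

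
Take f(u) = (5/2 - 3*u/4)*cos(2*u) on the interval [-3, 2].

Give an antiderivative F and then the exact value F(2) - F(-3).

Antiderivative: F(u) = -3*u*sin(2*u)/8 + 5*sin(2*u)/4 - 3*cos(2*u)/16; value = 19*sin(6)/8 + sin(4)/2 - 3*cos(4)/16 + 3*cos(6)/16

A first test for any F(u): its u-derivative must equal f(u) identically.
F(u) = -3*u*sin(2*u)/8 + 5*sin(2*u)/4 - 3*cos(2*u)/16 is an antiderivative of f.
Check: d/du[-3*u*sin(2*u)/8 + 5*sin(2*u)/4 - 3*cos(2*u)/16] = -3*u*cos(2*u)/4 + 5*cos(2*u)/2, which equals f(u).
F(2) = sin(4)/2 - 3*cos(4)/16; F(-3) = -3*cos(6)/16 - 19*sin(6)/8.
Integral = F(2) - F(-3) = 19*sin(6)/8 + sin(4)/2 - 3*cos(4)/16 + 3*cos(6)/16.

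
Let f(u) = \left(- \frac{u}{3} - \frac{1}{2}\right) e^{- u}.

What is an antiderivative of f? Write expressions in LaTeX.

An antiderivative is F(u) = \frac{\left(2 u + 5\right) e^{- u}}{6}.

Recognize the product-rule pattern: f = v'r + vr' with v = \frac{u}{3} + \frac{5}{6}, r = e^{- u}, so integration by parts undoes it.
Check: d/du[\frac{\left(2 u + 5\right) e^{- u}}{6}] = \frac{\left(- 2 u - 3\right) e^{- u}}{6}, which equals f(u).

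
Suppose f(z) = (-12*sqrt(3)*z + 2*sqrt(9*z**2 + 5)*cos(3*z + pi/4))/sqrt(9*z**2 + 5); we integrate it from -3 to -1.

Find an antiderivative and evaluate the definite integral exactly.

A candidate is checked by its d/dz: the result must match f(z).
F(z) = -4*sqrt(3*z**2 + 5/3) + 2*sin(3*z + pi/4)/3 is an antiderivative of f.
Check: d/dz[-4*sqrt(3*z**2 + 5/3) + 2*sin(3*z + pi/4)/3] = (-12*sqrt(3)*z + 2*sqrt(9*z**2 + 5)*cos(3*z + pi/4))/sqrt(9*z**2 + 5) = f(z).
F(-1) = -4*sqrt(42)/3 + 2*cos(pi/4 + 3)/3; F(-3) = -4*sqrt(258)/3 + 2*cos(pi/4 + 9)/3.
Integral = F(-1) - F(-3) = -4*sqrt(42)/3 + 2*cos(pi/4 + 3)/3 - 2*cos(pi/4 + 9)/3 + 4*sqrt(258)/3.

Antiderivative: F(z) = -4*sqrt(3*z**2 + 5/3) + 2*sin(3*z + pi/4)/3; value = -4*sqrt(42)/3 + 2*cos(pi/4 + 3)/3 - 2*cos(pi/4 + 9)/3 + 4*sqrt(258)/3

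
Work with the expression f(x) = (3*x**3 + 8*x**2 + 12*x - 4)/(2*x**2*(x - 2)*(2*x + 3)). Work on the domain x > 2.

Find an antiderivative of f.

An antiderivative is F(x) = -19*log(x)/18 + 19*log(x - 2)/14 + 113*log(x + 3/2)/252 - 1/(3*x).

Factor the denominator (2*x**2*(x - 2)*(2*x + 3)) and decompose: f = 113/(126*(2*x + 3)) + 19/(14*(x - 2)) - 19/(18*x) + 1/(3*x**2); each piece integrates to a log, atan, or power term.
Check: d/dx[-19*log(x)/18 + 19*log(x - 2)/14 + 113*log(x + 3/2)/252 - 1/(3*x)] = (3*x**3 + 8*x**2 + 12*x - 4)/(4*x**4 - 2*x**3 - 12*x**2), which equals f(x).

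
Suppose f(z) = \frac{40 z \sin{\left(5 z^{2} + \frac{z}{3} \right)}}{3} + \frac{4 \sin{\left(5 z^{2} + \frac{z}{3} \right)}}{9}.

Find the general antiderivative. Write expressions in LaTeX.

F(z) = - \frac{4 \cos{\left(5 z^{2} + \frac{z}{3} \right)}}{3} + C

The substitution u = 5 z^{2} + \frac{z}{3} works: f is exactly (dF/du)*(du/dz) for that inner function.
Check: d/dz[- \frac{4 \cos{\left(5 z^{2} + \frac{z}{3} \right)}}{3}] = \frac{40 z \sin{\left(5 z^{2} + \frac{z}{3} \right)}}{3} + \frac{4 \sin{\left(5 z^{2} + \frac{z}{3} \right)}}{9} = f(z).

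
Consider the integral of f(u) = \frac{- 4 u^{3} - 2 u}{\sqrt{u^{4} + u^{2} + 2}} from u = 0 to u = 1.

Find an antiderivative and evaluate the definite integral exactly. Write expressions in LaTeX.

f matches the chain-rule pattern g'(h)*h' with inner function h(u) = u^{4} + u^{2} + 2; substituting w = h(u) collapses the integral.
F(u) = - 2 \sqrt{u^{4} + u^{2} + 2} is an antiderivative of f.
Check: d/du[- 2 \sqrt{u^{4} + u^{2} + 2}] = \frac{- 4 u^{3} - 2 u}{\sqrt{u^{4} + u^{2} + 2}} = f(u).
F(1) = -4; F(0) = - 2 \sqrt{2}.
Integral = F(1) - F(0) = -4 + 2 \sqrt{2}.

Antiderivative: F(u) = - 2 \sqrt{u^{4} + u^{2} + 2}; value = -4 + 2 \sqrt{2}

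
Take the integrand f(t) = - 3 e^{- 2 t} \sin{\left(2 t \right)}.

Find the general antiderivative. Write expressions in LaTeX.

Any candidate F(t) must reproduce f(t) exactly when differentiated.
Check: d/dt[\frac{3 \left(\sin{\left(2 t \right)} + \cos{\left(2 t \right)}\right) e^{- 2 t}}{4}] = - 3 e^{- 2 t} \sin{\left(2 t \right)} = f(t).

F(t) = \frac{3 \left(\sin{\left(2 t \right)} + \cos{\left(2 t \right)}\right) e^{- 2 t}}{4} + C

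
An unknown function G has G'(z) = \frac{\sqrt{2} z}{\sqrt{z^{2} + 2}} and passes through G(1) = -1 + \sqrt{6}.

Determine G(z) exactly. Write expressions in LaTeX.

The substitution u = 2 z^{2} + 4 works: G'(z) is exactly (dG/du)*(du/dz) for that inner function.
A general antiderivative is \sqrt{2 z^{2} + 4} + C.
The condition gives C = -1 + \sqrt{6} - (\sqrt{6}) = -1.
So G(z) = \sqrt{2 z^{2} + 4} - 1.
Check: d/dz[\sqrt{2 z^{2} + 4} - 1] = \frac{\sqrt{2} z}{\sqrt{z^{2} + 2}} = G'(z).

G(z) = \sqrt{2 z^{2} + 4} - 1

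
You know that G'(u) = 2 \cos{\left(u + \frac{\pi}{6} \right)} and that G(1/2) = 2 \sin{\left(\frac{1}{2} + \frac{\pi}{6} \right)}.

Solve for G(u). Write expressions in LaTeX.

G(u) = 2 \sin{\left(u + \frac{\pi}{6} \right)}

A candidate passes only if d/du[G] lands on the given G'(u) exactly.
A general antiderivative is 2 \sin{\left(u + \frac{\pi}{6} \right)} + C.
The condition gives C = 2 \sin{\left(\frac{1}{2} + \frac{\pi}{6} \right)} - (2 \sin{\left(\frac{1}{2} + \frac{\pi}{6} \right)}) = 0.
So G(u) = 2 \sin{\left(u + \frac{\pi}{6} \right)}.
Check: d/du[2 \sin{\left(u + \frac{\pi}{6} \right)}] = 2 \cos{\left(u + \frac{\pi}{6} \right)} = G'(u).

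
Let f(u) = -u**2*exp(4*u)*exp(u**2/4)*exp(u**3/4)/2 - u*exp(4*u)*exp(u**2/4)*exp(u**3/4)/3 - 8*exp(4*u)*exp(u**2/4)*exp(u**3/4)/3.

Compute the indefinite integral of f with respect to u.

f matches the chain-rule pattern g'(h)*h' with inner function h(u) = u**3/4 + u**2/4 + 4*u; substituting w = h(u) collapses the integral.
Check: d/du[-2*exp(4*u)*exp(u**2/4)*exp(u**3/4)/3] = -u**2*exp(4*u)*exp(u**2/4)*exp(u**3/4)/2 - u*exp(4*u)*exp(u**2/4)*exp(u**3/4)/3 - 8*exp(4*u)*exp(u**2/4)*exp(u**3/4)/3 = f(u).

F(u) = -2*exp(4*u)*exp(u**2/4)*exp(u**3/4)/3 + C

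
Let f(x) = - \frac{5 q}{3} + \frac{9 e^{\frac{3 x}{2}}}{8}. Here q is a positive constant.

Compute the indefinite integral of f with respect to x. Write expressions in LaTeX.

For F(x) to be correct the identity F'(x) - f(x) = 0 must hold.
Check: d/dx[\frac{- 20 q x + 9 e^{\frac{3 x}{2}}}{12}] = - \frac{5 q}{3} + \frac{9 e^{\frac{3 x}{2}}}{8} = f(x).

F(x) = \frac{- 20 q x + 9 e^{\frac{3 x}{2}}}{12} + C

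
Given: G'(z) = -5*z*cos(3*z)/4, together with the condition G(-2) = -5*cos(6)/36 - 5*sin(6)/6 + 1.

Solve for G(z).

G(z) = -(15*z*sin(3*z) + 5*cos(3*z) - 36)/36

Check a candidate G(z) by differentiating: d/dz[G] must match the given G'(z).
A general antiderivative is -5*z*sin(3*z)/12 - 5*cos(3*z)/36 + C.
The condition gives C = -5*cos(6)/36 - 5*sin(6)/6 + 1 - (-5*cos(6)/36 - 5*sin(6)/6) = 1.
So G(z) = -(15*z*sin(3*z) + 5*cos(3*z) - 36)/36.
Check: d/dz[-(15*z*sin(3*z) + 5*cos(3*z) - 36)/36] = -5*z*cos(3*z)/4 = G'(z).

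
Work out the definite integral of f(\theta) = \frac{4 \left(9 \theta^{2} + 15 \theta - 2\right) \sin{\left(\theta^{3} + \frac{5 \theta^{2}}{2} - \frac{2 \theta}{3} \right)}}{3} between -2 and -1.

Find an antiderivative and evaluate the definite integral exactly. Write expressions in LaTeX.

Antiderivative: F(\theta) = - 4 \cos{\left(\theta^{3} + \frac{5 \theta^{2}}{2} - \frac{2 \theta}{3} \right)}; value = 4 \cos{\left(\frac{10}{3} \right)} - 4 \cos{\left(\frac{13}{6} \right)}

The substitution u = \theta^{3} + \frac{5 \theta^{2}}{2} - \frac{2 \theta}{3} works: f is exactly (dF/du)*(du/d\theta) for that inner function.
F(\theta) = - 4 \cos{\left(\theta^{3} + \frac{5 \theta^{2}}{2} - \frac{2 \theta}{3} \right)} is an antiderivative of f.
Check: d/d\theta[- 4 \cos{\left(\theta^{3} + \frac{5 \theta^{2}}{2} - \frac{2 \theta}{3} \right)}] = 12 \theta^{2} \sin{\left(\theta^{3} + \frac{5 \theta^{2}}{2} - \frac{2 \theta}{3} \right)} + 20 \theta \sin{\left(\theta^{3} + \frac{5 \theta^{2}}{2} - \frac{2 \theta}{3} \right)} - \frac{8 \sin{\left(\theta^{3} + \frac{5 \theta^{2}}{2} - \frac{2 \theta}{3} \right)}}{3}, which equals f(\theta).
F(-1) = - 4 \cos{\left(\frac{13}{6} \right)}; F(-2) = - 4 \cos{\left(\frac{10}{3} \right)}.
Integral = F(-1) - F(-2) = 4 \cos{\left(\frac{10}{3} \right)} - 4 \cos{\left(\frac{13}{6} \right)}.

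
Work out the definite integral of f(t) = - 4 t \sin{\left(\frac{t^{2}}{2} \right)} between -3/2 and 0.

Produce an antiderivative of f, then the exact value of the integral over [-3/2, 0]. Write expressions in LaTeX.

Antiderivative: F(t) = 4 \cos{\left(\frac{t^{2}}{2} \right)}; value = 4 - 4 \cos{\left(\frac{9}{8} \right)}

f matches the chain-rule pattern g'(h)*h' with inner function h(t) = \frac{t^{2}}{2}; substituting u = h(t) collapses the integral.
F(t) = 4 \cos{\left(\frac{t^{2}}{2} \right)} is an antiderivative of f.
Check: d/dt[4 \cos{\left(\frac{t^{2}}{2} \right)}] = - 4 t \sin{\left(\frac{t^{2}}{2} \right)} = f(t).
F(0) = 4; F(-3/2) = 4 \cos{\left(\frac{9}{8} \right)}.
Integral = F(0) - F(-3/2) = 4 - 4 \cos{\left(\frac{9}{8} \right)}.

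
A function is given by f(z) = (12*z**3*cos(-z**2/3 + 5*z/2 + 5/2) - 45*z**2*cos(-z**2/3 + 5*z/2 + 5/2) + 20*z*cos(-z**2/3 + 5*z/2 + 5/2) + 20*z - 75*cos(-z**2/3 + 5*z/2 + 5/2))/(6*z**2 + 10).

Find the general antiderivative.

F(z) = (5*log(3*z**2 + 5) - 9*sin(-z**2/3 + 5*z/2 + 5/2))/3 + C

Since d/dz undoes antidifferentiation here, F'(z) = f(z) is required of F(z).
Check: d/dz[(5*log(3*z**2 + 5) - 9*sin(-z**2/3 + 5*z/2 + 5/2))/3] = (12*z**3*cos(-z**2/3 + 5*z/2 + 5/2) - 45*z**2*cos(-z**2/3 + 5*z/2 + 5/2) + 20*z*cos(-z**2/3 + 5*z/2 + 5/2) + 20*z - 75*cos(-z**2/3 + 5*z/2 + 5/2))/(6*z**2 + 10) = f(z).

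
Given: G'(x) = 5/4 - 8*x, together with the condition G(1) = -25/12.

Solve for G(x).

Differentiate the proposed G(x) back; it has to land on the given G'(x).
A general antiderivative is -4*x**2 + 5*x/4 + 5/3 + C.
The condition gives C = -25/12 - (-13/12) = -1.
So G(x) = -4*x**2 + 5*x/4 + 2/3.
Check: d/dx[-4*x**2 + 5*x/4 + 2/3] = 5/4 - 8*x = G'(x).

G(x) = -4*x**2 + 5*x/4 + 2/3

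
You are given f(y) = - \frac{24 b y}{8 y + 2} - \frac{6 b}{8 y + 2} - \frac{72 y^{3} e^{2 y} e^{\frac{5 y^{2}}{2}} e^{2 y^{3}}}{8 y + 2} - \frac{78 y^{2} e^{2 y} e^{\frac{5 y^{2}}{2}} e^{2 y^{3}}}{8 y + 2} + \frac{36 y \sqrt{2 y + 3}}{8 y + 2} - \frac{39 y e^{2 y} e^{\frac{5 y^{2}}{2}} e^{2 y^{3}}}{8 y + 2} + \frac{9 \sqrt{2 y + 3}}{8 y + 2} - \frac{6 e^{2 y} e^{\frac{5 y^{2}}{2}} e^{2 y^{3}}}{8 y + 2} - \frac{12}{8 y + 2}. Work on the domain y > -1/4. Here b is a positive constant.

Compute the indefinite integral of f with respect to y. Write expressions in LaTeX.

The integrand splits into summands that can be handled one at a time.
Check: d/dy[\frac{3 \left(- 2 b y + \left(2 y + 3\right)^{\frac{3}{2}} - e^{2 y^{3} + \frac{5 y^{2}}{2} + 2 y} - \log{\left(4 y + 1 \right)}\right)}{2}] = \frac{- 24 b y - 6 b - 72 y^{3} e^{2 y} e^{\frac{5 y^{2}}{2}} e^{2 y^{3}} - 78 y^{2} e^{2 y} e^{\frac{5 y^{2}}{2}} e^{2 y^{3}} + 36 y \sqrt{2 y + 3} - 39 y e^{2 y} e^{\frac{5 y^{2}}{2}} e^{2 y^{3}} + 9 \sqrt{2 y + 3} - 6 e^{2 y} e^{\frac{5 y^{2}}{2}} e^{2 y^{3}} - 12}{8 y + 2}, which equals f(y).

F(y) = \frac{3 \left(- 2 b y + \left(2 y + 3\right)^{\frac{3}{2}} - e^{2 y^{3} + \frac{5 y^{2}}{2} + 2 y} - \log{\left(4 y + 1 \right)}\right)}{2} + C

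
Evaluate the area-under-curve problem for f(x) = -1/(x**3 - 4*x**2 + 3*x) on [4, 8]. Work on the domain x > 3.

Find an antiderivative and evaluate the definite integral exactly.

The denominator factors as x*(x - 3)*(x - 1); partial fractions split f into directly integrable pieces: 1/(2*(x - 1)) - 1/(6*(x - 3)) - 1/(3*x).
F(x) = -log(x)/3 - log(x - 3)/6 + log(x - 1)/2 is an antiderivative of f.
Check: d/dx[-log(x)/3 - log(x - 3)/6 + log(x - 1)/2] = -1/(x**3 - 4*x**2 + 3*x) = f(x).
F(8) = -log(8)/3 - log(5)/6 + log(7)/2; F(4) = -log(4)/3 + log(3)/2.
Integral = F(8) - F(4) = -log(8)/3 - log(3)/2 - log(5)/6 + log(4)/3 + log(7)/2.

Antiderivative: F(x) = -log(x)/3 - log(x - 3)/6 + log(x - 1)/2; value = -log(8)/3 - log(3)/2 - log(5)/6 + log(4)/3 + log(7)/2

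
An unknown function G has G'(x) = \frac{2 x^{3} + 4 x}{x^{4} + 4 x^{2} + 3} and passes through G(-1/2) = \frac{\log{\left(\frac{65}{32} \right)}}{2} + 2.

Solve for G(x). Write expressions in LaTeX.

G(x) = \frac{\log{\left(\frac{x^{4}}{2} + 2 x^{2} + \frac{3}{2} \right)}}{2} + 2

The substitution u = \frac{x^{4}}{2} + 2 x^{2} + \frac{3}{2} works: G'(x) is exactly (dG/du)*(du/dx) for that inner function.
A general antiderivative is \frac{\log{\left(\frac{x^{4}}{2} + 2 x^{2} + \frac{3}{2} \right)}}{2} + C.
The condition gives C = \frac{\log{\left(\frac{65}{32} \right)}}{2} + 2 - (\frac{\log{\left(\frac{65}{32} \right)}}{2}) = 2.
So G(x) = \frac{\log{\left(\frac{x^{4}}{2} + 2 x^{2} + \frac{3}{2} \right)}}{2} + 2.
Check: d/dx[\frac{\log{\left(\frac{x^{4}}{2} + 2 x^{2} + \frac{3}{2} \right)}}{2} + 2] = \frac{2 x^{3} + 4 x}{x^{4} + 4 x^{2} + 3} = G'(x).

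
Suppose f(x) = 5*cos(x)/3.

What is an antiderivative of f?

An antiderivative is F(x) = 5*sin(x)/3.

Differentiate the proposed F(x) back; it has to land on f(x) exactly.
Check: d/dx[5*sin(x)/3] = 5*cos(x)/3 = f(x).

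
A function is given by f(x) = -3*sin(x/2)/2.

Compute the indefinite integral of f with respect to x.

Any candidate F(x) must reproduce f(x) exactly when differentiated.
Check: d/dx[3*cos(x/2)] = -3*sin(x/2)/2 = f(x).

F(x) = 3*cos(x/2) + C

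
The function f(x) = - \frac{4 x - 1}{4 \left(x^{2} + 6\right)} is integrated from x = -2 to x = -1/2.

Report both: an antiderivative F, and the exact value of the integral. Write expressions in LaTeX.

Antiderivative: F(x) = - \frac{\log{\left(x^{2} + 6 \right)}}{2} + \frac{\sqrt{6} \operatorname{atan}{\left(\frac{\sqrt{6} x}{6} \right)}}{24}; value = - \frac{\log{\left(\frac{25}{4} \right)}}{2} - \frac{\sqrt{6} \operatorname{atan}{\left(\frac{\sqrt{6}}{12} \right)}}{24} + \frac{\sqrt{6} \operatorname{atan}{\left(\frac{\sqrt{6}}{3} \right)}}{24} + \frac{\log{\left(10 \right)}}{2}

Check any antiderivative F(x) by computing F'(x) and comparing it with f(x).
F(x) = - \frac{\log{\left(x^{2} + 6 \right)}}{2} + \frac{\sqrt{6} \operatorname{atan}{\left(\frac{\sqrt{6} x}{6} \right)}}{24} is an antiderivative of f.
Check: d/dx[- \frac{\log{\left(x^{2} + 6 \right)}}{2} + \frac{\sqrt{6} \operatorname{atan}{\left(\frac{\sqrt{6} x}{6} \right)}}{24}] = \frac{1 - 4 x}{4 x^{2} + 24}, which equals f(x).
F(-1/2) = - \frac{\log{\left(\frac{25}{4} \right)}}{2} - \frac{\sqrt{6} \operatorname{atan}{\left(\frac{\sqrt{6}}{12} \right)}}{24}; F(-2) = - \frac{\log{\left(10 \right)}}{2} - \frac{\sqrt{6} \operatorname{atan}{\left(\frac{\sqrt{6}}{3} \right)}}{24}.
Integral = F(-1/2) - F(-2) = - \frac{\log{\left(\frac{25}{4} \right)}}{2} - \frac{\sqrt{6} \operatorname{atan}{\left(\frac{\sqrt{6}}{12} \right)}}{24} + \frac{\sqrt{6} \operatorname{atan}{\left(\frac{\sqrt{6}}{3} \right)}}{24} + \frac{\log{\left(10 \right)}}{2}.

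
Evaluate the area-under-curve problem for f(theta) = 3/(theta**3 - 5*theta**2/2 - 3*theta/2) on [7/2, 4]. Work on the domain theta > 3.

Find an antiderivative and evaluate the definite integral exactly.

Antiderivative: F(theta) = 2*(-7*log(theta) + log(theta - 3) + 6*log(theta + 1/2))/7; value = -26*log(4)/7 + 2*log(2)/7 + 2*log(7/2) + 12*log(9/2)/7

The denominator factors as theta*(theta - 3)*(2*theta + 1); partial fractions split f into directly integrable pieces: 24/(7*(2*theta + 1)) + 2/(7*(theta - 3)) - 2/theta.
F(theta) = 2*(-7*log(theta) + log(theta - 3) + 6*log(theta + 1/2))/7 is an antiderivative of f.
Check: d/dtheta[2*(-7*log(theta) + log(theta - 3) + 6*log(theta + 1/2))/7] = 6/(2*theta**3 - 5*theta**2 - 3*theta), which equals f(theta).
F(4) = -2*log(4) + 12*log(9/2)/7; F(7/2) = -2*log(7/2) - 2*log(2)/7 + 12*log(4)/7.
Integral = F(4) - F(7/2) = -26*log(4)/7 + 2*log(2)/7 + 2*log(7/2) + 12*log(9/2)/7.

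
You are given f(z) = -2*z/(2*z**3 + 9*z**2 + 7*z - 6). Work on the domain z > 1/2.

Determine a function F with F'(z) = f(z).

An antiderivative is F(z) = 2*(-log(z - 1/2) - 14*log(z + 2) + 15*log(z + 3))/35.

The denominator factors as (z + 2)*(z + 3)*(2*z - 1); partial fractions split f into directly integrable pieces: -4/(35*(2*z - 1)) + 6/(7*(z + 3)) - 4/(5*(z + 2)).
Check: d/dz[2*(-log(z - 1/2) - 14*log(z + 2) + 15*log(z + 3))/35] = -2*z/(2*z**3 + 9*z**2 + 7*z - 6) = f(z).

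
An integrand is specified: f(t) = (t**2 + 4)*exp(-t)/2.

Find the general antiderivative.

F(t) = -(t**2 + 2*t + 6)*exp(-t)/2 + C

f has the shape u'v + uv' for u = -t**2/2 - t - 3 and v = exp(-t) — it is the derivative of the product u*v.
Check: d/dt[-(t**2 + 2*t + 6)*exp(-t)/2] = (t**2 + 4)*exp(-t)/2 = f(t).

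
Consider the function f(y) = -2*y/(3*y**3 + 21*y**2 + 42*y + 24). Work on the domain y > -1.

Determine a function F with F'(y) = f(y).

Factor the denominator (3*(y + 1)*(y + 2)*(y + 4)) and decompose: f = 4/(9*(y + 4)) - 2/(3*(y + 2)) + 2/(9*(y + 1)); each piece integrates to a log, atan, or power term.
Check: d/dy[2*log(y + 1)/9 - 2*log(y + 2)/3 + 4*log(y + 4)/9] = -2*y/(3*y**3 + 21*y**2 + 42*y + 24) = f(y).

An antiderivative is F(y) = 2*log(y + 1)/9 - 2*log(y + 2)/3 + 4*log(y + 4)/9.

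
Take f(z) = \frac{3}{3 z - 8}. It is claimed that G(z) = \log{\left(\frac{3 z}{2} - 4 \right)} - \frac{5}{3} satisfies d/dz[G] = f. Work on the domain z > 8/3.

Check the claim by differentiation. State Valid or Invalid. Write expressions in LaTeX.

d/dz[G] = \frac{3}{3 z - 8}
This equals f(z) exactly, so the claim holds.

Valid. The derivative of G reproduces f.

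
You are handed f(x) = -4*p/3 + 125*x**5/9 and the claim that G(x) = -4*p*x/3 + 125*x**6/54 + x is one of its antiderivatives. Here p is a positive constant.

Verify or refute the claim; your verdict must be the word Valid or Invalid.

Invalid: d/dx[G] - f = 1, which is not 0.

d/dx[G] = -4*p/3 + 125*x**5/9 + 1
d/dx[G] - f(x) = 1 != 0.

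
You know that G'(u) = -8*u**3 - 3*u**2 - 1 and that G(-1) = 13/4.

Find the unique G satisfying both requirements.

G(u) = (-8*u**4 - 4*u**3 - 4*u + 13)/4

The integrand splits into summands that can be handled one at a time.
A general antiderivative is -2*u**4 - u**3 - u + 5/4 + C.
The condition gives C = 13/4 - (5/4) = 2.
So G(u) = (-8*u**4 - 4*u**3 - 4*u + 13)/4.
Check: d/du[(-8*u**4 - 4*u**3 - 4*u + 13)/4] = -8*u**3 - 3*u**2 - 1 = G'(u).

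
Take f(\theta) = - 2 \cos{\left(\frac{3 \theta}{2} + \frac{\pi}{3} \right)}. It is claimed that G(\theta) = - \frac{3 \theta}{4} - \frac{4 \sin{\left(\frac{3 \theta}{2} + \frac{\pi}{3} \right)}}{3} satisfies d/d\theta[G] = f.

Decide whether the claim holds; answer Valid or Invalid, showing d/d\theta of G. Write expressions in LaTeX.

Invalid: d/d\theta[G] - f = - \frac{3}{4}, which is not 0.

d/d\theta[G] = - 2 \cos{\left(\frac{3 \theta}{2} + \frac{\pi}{3} \right)} - \frac{3}{4}
d/d\theta[G] - f(\theta) = - \frac{3}{4} != 0.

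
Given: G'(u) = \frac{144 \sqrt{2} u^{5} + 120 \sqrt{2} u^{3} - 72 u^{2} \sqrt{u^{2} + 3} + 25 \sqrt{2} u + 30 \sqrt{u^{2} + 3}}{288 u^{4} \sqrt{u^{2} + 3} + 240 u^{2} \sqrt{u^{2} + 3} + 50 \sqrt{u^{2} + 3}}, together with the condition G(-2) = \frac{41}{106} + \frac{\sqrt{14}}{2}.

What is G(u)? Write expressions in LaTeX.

Any candidate G(u) must reproduce the stated G'(u) exactly.
A general antiderivative is \frac{u}{4 u^{2} + \frac{5}{3}} + \sqrt{\frac{u^{2}}{2} + \frac{3}{2}} + C.
The condition gives C = \frac{41}{106} + \frac{\sqrt{14}}{2} - (- \frac{6}{53} + \frac{\sqrt{14}}{2}) = \frac{1}{2}.
So G(u) = \frac{12 \sqrt{2} u^{2} \sqrt{u^{2} + 3} + 12 u^{2} + 6 u + 5 \sqrt{2} \sqrt{u^{2} + 3} + 5}{24 u^{2} + 10}.
Check: d/du[\frac{12 \sqrt{2} u^{2} \sqrt{u^{2} + 3} + 12 u^{2} + 6 u + 5 \sqrt{2} \sqrt{u^{2} + 3} + 5}{24 u^{2} + 10}] = \frac{144 \sqrt{2} u^{5} + 120 \sqrt{2} u^{3} - 72 u^{2} \sqrt{u^{2} + 3} + 25 \sqrt{2} u + 30 \sqrt{u^{2} + 3}}{288 u^{4} \sqrt{u^{2} + 3} + 240 u^{2} \sqrt{u^{2} + 3} + 50 \sqrt{u^{2} + 3}} = G'(u).

G(u) = \frac{12 \sqrt{2} u^{2} \sqrt{u^{2} + 3} + 12 u^{2} + 6 u + 5 \sqrt{2} \sqrt{u^{2} + 3} + 5}{24 u^{2} + 10}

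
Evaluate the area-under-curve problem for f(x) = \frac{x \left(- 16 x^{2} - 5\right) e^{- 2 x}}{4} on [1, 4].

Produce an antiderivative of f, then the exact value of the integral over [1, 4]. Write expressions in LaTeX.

Recognize the product-rule pattern: f = u'v + uv' with u = 2 x^{3} + 3 x^{2} + \frac{29 x}{8} + \frac{29}{16}, v = e^{- 2 x}, so integration by parts undoes it.
F(x) = 2 x^{3} e^{- 2 x} + 3 x^{2} e^{- 2 x} + \frac{29 x e^{- 2 x}}{8} + \frac{29 e^{- 2 x}}{16} is an antiderivative of f.
Check: d/dx[2 x^{3} e^{- 2 x} + 3 x^{2} e^{- 2 x} + \frac{29 x e^{- 2 x}}{8} + \frac{29 e^{- 2 x}}{16}] = \frac{\left(- 16 x^{3} - 5 x\right) e^{- 2 x}}{4}, which equals f(x).
F(4) = \frac{3077}{16 e^{8}}; F(1) = \frac{167}{16 e^{2}}.
Integral = F(4) - F(1) = - \frac{167}{16 e^{2}} + \frac{3077}{16 e^{8}}.

Antiderivative: F(x) = 2 x^{3} e^{- 2 x} + 3 x^{2} e^{- 2 x} + \frac{29 x e^{- 2 x}}{8} + \frac{29 e^{- 2 x}}{16}; value = - \frac{167}{16 e^{2}} + \frac{3077}{16 e^{8}}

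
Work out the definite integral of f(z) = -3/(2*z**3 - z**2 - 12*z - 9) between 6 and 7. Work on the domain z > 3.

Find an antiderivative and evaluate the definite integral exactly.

Antiderivative: F(z) = -log(z - 3)/12 + 3*log(z + 1)/4 - 2*log(z + 3/2)/3; value = -3*log(7)/4 - 2*log(17/2)/3 - log(4)/12 + log(3)/12 + 2*log(15/2)/3 + 3*log(8)/4

The denominator factors as (z - 3)*(z + 1)*(2*z + 3); partial fractions split f into directly integrable pieces: -4/(3*(2*z + 3)) + 3/(4*(z + 1)) - 1/(12*(z - 3)).
F(z) = -log(z - 3)/12 + 3*log(z + 1)/4 - 2*log(z + 3/2)/3 is an antiderivative of f.
Check: d/dz[-log(z - 3)/12 + 3*log(z + 1)/4 - 2*log(z + 3/2)/3] = -3/(2*z**3 - z**2 - 12*z - 9) = f(z).
F(7) = -2*log(17/2)/3 - log(4)/12 + 3*log(8)/4; F(6) = -2*log(15/2)/3 - log(3)/12 + 3*log(7)/4.
Integral = F(7) - F(6) = -3*log(7)/4 - 2*log(17/2)/3 - log(4)/12 + log(3)/12 + 2*log(15/2)/3 + 3*log(8)/4.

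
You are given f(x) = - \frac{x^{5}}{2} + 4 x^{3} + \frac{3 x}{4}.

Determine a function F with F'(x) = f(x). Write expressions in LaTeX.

An antiderivative is F(x) = - \frac{x^{2} \left(2 x^{4} - 24 x^{2} - 9\right)}{24}.

Integrate term by term and add the pieces.
Check: d/dx[- \frac{x^{2} \left(2 x^{4} - 24 x^{2} - 9\right)}{24}] = - \frac{x^{5}}{2} + 4 x^{3} + \frac{3 x}{4} = f(x).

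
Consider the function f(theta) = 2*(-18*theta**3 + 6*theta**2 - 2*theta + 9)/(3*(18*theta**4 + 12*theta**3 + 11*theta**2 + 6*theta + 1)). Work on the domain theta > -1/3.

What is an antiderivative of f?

Any candidate F(theta) must reproduce f(theta) exactly when differentiated.
Check: d/dtheta[-log(2*theta**2 + 1)/3 - 2/(3*theta + 1)] = (-36*theta**3 + 12*theta**2 - 4*theta + 18)/(54*theta**4 + 36*theta**3 + 33*theta**2 + 18*theta + 3), which equals f(theta).

An antiderivative is F(theta) = -log(2*theta**2 + 1)/3 - 2/(3*theta + 1).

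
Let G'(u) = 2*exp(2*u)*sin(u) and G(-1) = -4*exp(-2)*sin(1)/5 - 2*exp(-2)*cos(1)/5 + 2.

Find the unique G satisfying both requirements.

G(u) = 4*exp(2*u)*sin(u)/5 - 2*exp(2*u)*cos(u)/5 + 2

Any candidate G(u) must reproduce the stated G'(u) exactly.
A general antiderivative is 4*exp(2*u)*sin(u)/5 - 2*exp(2*u)*cos(u)/5 + C.
The condition gives C = -4*exp(-2)*sin(1)/5 - 2*exp(-2)*cos(1)/5 + 2 - (-4*exp(-2)*sin(1)/5 - 2*exp(-2)*cos(1)/5) = 2.
So G(u) = 4*exp(2*u)*sin(u)/5 - 2*exp(2*u)*cos(u)/5 + 2.
Check: d/du[4*exp(2*u)*sin(u)/5 - 2*exp(2*u)*cos(u)/5 + 2] = 2*exp(2*u)*sin(u) = G'(u).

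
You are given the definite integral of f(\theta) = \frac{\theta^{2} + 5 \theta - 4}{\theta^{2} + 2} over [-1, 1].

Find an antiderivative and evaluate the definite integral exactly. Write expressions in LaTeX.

Since d/d\theta undoes antidifferentiation here, F'(\theta) = f(\theta) is required of F(\theta).
F(\theta) = - \frac{- 2 \theta - 5 \log{\left(\theta^{2} + 2 \right)} + 6 \sqrt{2} \operatorname{atan}{\left(\frac{\sqrt{2} \theta}{2} \right)}}{2} is an antiderivative of f.
Check: d/d\theta[- \frac{- 2 \theta - 5 \log{\left(\theta^{2} + 2 \right)} + 6 \sqrt{2} \operatorname{atan}{\left(\frac{\sqrt{2} \theta}{2} \right)}}{2}] = \frac{\theta^{2} + 5 \theta - 4}{\theta^{2} + 2} = f(\theta).
F(1) = - 3 \sqrt{2} \operatorname{atan}{\left(\frac{\sqrt{2}}{2} \right)} + 1 + \frac{5 \log{\left(3 \right)}}{2}; F(-1) = -1 + 3 \sqrt{2} \operatorname{atan}{\left(\frac{\sqrt{2}}{2} \right)} + \frac{5 \log{\left(3 \right)}}{2}.
Integral = F(1) - F(-1) = - 6 \sqrt{2} \operatorname{atan}{\left(\frac{\sqrt{2}}{2} \right)} + 2.

Antiderivative: F(\theta) = - \frac{- 2 \theta - 5 \log{\left(\theta^{2} + 2 \right)} + 6 \sqrt{2} \operatorname{atan}{\left(\frac{\sqrt{2} \theta}{2} \right)}}{2}; value = - 6 \sqrt{2} \operatorname{atan}{\left(\frac{\sqrt{2}}{2} \right)} + 2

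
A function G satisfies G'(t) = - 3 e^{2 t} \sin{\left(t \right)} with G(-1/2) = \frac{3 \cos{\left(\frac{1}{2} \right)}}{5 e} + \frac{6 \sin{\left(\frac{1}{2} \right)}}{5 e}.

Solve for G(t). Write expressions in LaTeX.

For G(t) to be correct, d/dt[G] must agree with the stated G'(t) identically.
A general antiderivative is - \frac{6 e^{2 t} \sin{\left(t \right)}}{5} + \frac{3 e^{2 t} \cos{\left(t \right)}}{5} + C.
The condition gives C = \frac{3 \cos{\left(\frac{1}{2} \right)}}{5 e} + \frac{6 \sin{\left(\frac{1}{2} \right)}}{5 e} - (\frac{3 \cos{\left(\frac{1}{2} \right)}}{5 e} + \frac{6 \sin{\left(\frac{1}{2} \right)}}{5 e}) = 0.
So G(t) = \frac{3 \left(- 2 \sin{\left(t \right)} + \cos{\left(t \right)}\right) e^{2 t}}{5}.
Check: d/dt[\frac{3 \left(- 2 \sin{\left(t \right)} + \cos{\left(t \right)}\right) e^{2 t}}{5}] = - 3 e^{2 t} \sin{\left(t \right)} = G'(t).

G(t) = \frac{3 \left(- 2 \sin{\left(t \right)} + \cos{\left(t \right)}\right) e^{2 t}}{5}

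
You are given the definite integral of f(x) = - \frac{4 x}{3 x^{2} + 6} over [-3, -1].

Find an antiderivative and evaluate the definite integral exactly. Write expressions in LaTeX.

The substitution u = \frac{3 x^{2}}{2} + 3 works: f is exactly (dF/du)*(du/dx) for that inner function.
F(x) = - \frac{2 \log{\left(\frac{3 x^{2}}{2} + 3 \right)}}{3} is an antiderivative of f.
Check: d/dx[- \frac{2 \log{\left(\frac{3 x^{2}}{2} + 3 \right)}}{3}] = - \frac{4 x}{3 x^{2} + 6} = f(x).
F(-1) = - \frac{2 \log{\left(\frac{9}{2} \right)}}{3}; F(-3) = - \frac{2 \log{\left(\frac{33}{2} \right)}}{3}.
Integral = F(-1) - F(-3) = - \frac{2 \log{\left(\frac{9}{2} \right)}}{3} + \frac{2 \log{\left(\frac{33}{2} \right)}}{3}.

Antiderivative: F(x) = - \frac{2 \log{\left(\frac{3 x^{2}}{2} + 3 \right)}}{3}; value = - \frac{2 \log{\left(\frac{9}{2} \right)}}{3} + \frac{2 \log{\left(\frac{33}{2} \right)}}{3}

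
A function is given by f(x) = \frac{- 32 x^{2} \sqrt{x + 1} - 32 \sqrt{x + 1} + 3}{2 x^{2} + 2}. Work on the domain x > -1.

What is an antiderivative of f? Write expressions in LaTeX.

A first test for any F(x): its x-derivative must equal f(x) identically.
Check: d/dx[- \frac{64 x \sqrt{x + 1} + 64 \sqrt{x + 1} - 9 \operatorname{atan}{\left(x \right)}}{6}] = \frac{- 32 x^{3} - 32 x^{2} - 32 x + 3 \sqrt{x + 1} - 32}{2 x^{2} \sqrt{x + 1} + 2 \sqrt{x + 1}}, which equals f(x).

An antiderivative is F(x) = - \frac{64 x \sqrt{x + 1} + 64 \sqrt{x + 1} - 9 \operatorname{atan}{\left(x \right)}}{6}.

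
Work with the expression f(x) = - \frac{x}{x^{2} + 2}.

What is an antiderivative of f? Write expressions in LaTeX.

f matches the chain-rule pattern g'(h)*h' with inner function h(x) = x^{2} + 2; substituting u = h(x) collapses the integral.
Check: d/dx[- \frac{\log{\left(x^{2} + 2 \right)}}{2}] = - \frac{x}{x^{2} + 2} = f(x).

An antiderivative is F(x) = - \frac{\log{\left(x^{2} + 2 \right)}}{2}.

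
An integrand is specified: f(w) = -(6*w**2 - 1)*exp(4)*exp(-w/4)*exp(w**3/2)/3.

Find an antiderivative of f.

The substitution u = w**3/2 - w/4 + 4 works: f is exactly (dF/du)*(du/dw) for that inner function.
Check: d/dw[-4*exp(4)*exp(-w/4)*exp(w**3/2)/3] = (-6*w**2*exp(4)*exp(w**3/2) + exp(4)*exp(w**3/2))*exp(-w/4)/3, which equals f(w).

An antiderivative is F(w) = -4*exp(4)*exp(-w/4)*exp(w**3/2)/3.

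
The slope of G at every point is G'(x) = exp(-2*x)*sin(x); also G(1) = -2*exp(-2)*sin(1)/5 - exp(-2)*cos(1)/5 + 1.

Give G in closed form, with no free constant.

A candidate passes only if d/dx[G] lands on the given G'(x) exactly.
A general antiderivative is -2*exp(-2*x)*sin(x)/5 - exp(-2*x)*cos(x)/5 + C.
The condition gives C = -2*exp(-2)*sin(1)/5 - exp(-2)*cos(1)/5 + 1 - (-2*exp(-2)*sin(1)/5 - exp(-2)*cos(1)/5) = 1.
So G(x) = 1 - 2*exp(-2*x)*sin(x)/5 - exp(-2*x)*cos(x)/5.
Check: d/dx[1 - 2*exp(-2*x)*sin(x)/5 - exp(-2*x)*cos(x)/5] = exp(-2*x)*sin(x) = G'(x).

G(x) = 1 - 2*exp(-2*x)*sin(x)/5 - exp(-2*x)*cos(x)/5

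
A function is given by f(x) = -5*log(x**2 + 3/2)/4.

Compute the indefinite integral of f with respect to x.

F(x) = 5*(-x*log(x**2 + 3/2) + 2*x - sqrt(6)*atan(sqrt(6)*x/3))/4 + C

Since d/dx undoes antidifferentiation here, F'(x) = f(x) is required of F(x).
Check: d/dx[5*(-x*log(x**2 + 3/2) + 2*x - sqrt(6)*atan(sqrt(6)*x/3))/4] = -5*log(x**2 + 3/2)/4 = f(x).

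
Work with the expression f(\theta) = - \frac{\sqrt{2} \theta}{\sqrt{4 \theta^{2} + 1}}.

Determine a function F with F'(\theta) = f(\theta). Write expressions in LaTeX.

f matches the chain-rule pattern g'(h)*h' with inner function h(\theta) = 2 \theta^{2} + \frac{1}{2}; substituting u = h(\theta) collapses the integral.
Check: d/d\theta[- \frac{\sqrt{2 \theta^{2} + \frac{1}{2}}}{2}] = - \frac{\sqrt{2} \theta}{\sqrt{4 \theta^{2} + 1}} = f(\theta).

An antiderivative is F(\theta) = - \frac{\sqrt{2 \theta^{2} + \frac{1}{2}}}{2}.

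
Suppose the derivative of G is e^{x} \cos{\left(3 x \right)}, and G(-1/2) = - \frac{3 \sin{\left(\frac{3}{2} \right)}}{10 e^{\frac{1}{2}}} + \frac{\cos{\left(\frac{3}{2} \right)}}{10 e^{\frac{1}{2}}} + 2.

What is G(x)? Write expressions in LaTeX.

G(x) = \frac{3 e^{x} \sin{\left(3 x \right)}}{10} + \frac{e^{x} \cos{\left(3 x \right)}}{10} + 2

The proposed G(x) is checked by its d/dx: the result must match the given G'(x).
A general antiderivative is \frac{3 e^{x} \sin{\left(3 x \right)}}{10} + \frac{e^{x} \cos{\left(3 x \right)}}{10} + C.
The condition gives C = - \frac{3 \sin{\left(\frac{3}{2} \right)}}{10 e^{\frac{1}{2}}} + \frac{\cos{\left(\frac{3}{2} \right)}}{10 e^{\frac{1}{2}}} + 2 - (- \frac{3 \sin{\left(\frac{3}{2} \right)}}{10 e^{\frac{1}{2}}} + \frac{\cos{\left(\frac{3}{2} \right)}}{10 e^{\frac{1}{2}}}) = 2.
So G(x) = \frac{3 e^{x} \sin{\left(3 x \right)}}{10} + \frac{e^{x} \cos{\left(3 x \right)}}{10} + 2.
Check: d/dx[\frac{3 e^{x} \sin{\left(3 x \right)}}{10} + \frac{e^{x} \cos{\left(3 x \right)}}{10} + 2] = e^{x} \cos{\left(3 x \right)} = G'(x).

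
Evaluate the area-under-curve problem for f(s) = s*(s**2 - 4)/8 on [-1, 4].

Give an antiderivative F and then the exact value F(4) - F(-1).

Antiderivative: F(s) = s**4/32 - s**2/4; value = 135/32

The substitution u = s**2/4 - 1 works: f is exactly (dF/du)*(du/ds) for that inner function.
F(s) = s**4/32 - s**2/4 is an antiderivative of f.
Check: d/ds[s**4/32 - s**2/4] = s**3/8 - s/2, which equals f(s).
F(4) = 4; F(-1) = -7/32.
Integral = F(4) - F(-1) = 135/32.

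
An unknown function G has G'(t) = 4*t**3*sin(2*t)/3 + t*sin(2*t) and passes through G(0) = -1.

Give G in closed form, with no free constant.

Integrate term by term and add the pieces.
A general antiderivative is -2*t**3*cos(2*t)/3 + t**2*sin(2*t) + t*cos(2*t)/2 - sin(2*t)/4 + C.
The condition gives C = -1 - (0) = -1.
So G(t) = -2*t**3*cos(2*t)/3 + t**2*sin(2*t) + t*cos(2*t)/2 - sin(2*t)/4 - 1.
Check: d/dt[-2*t**3*cos(2*t)/3 + t**2*sin(2*t) + t*cos(2*t)/2 - sin(2*t)/4 - 1] = 4*t**3*sin(2*t)/3 + t*sin(2*t) = G'(t).

G(t) = -2*t**3*cos(2*t)/3 + t**2*sin(2*t) + t*cos(2*t)/2 - sin(2*t)/4 - 1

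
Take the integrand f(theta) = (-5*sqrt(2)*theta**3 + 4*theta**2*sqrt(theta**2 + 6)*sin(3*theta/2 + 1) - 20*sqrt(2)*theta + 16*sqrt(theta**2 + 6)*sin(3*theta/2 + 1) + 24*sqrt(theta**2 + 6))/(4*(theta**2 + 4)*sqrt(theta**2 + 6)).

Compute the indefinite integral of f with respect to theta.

F(theta) = (-15*sqrt(2)*sqrt(theta**2 + 6) - 8*cos(3*theta/2 + 1) + 36*atan(theta/2))/12 + C

For F(theta) to be correct the identity F'(theta) - f(theta) = 0 must hold.
Check: d/dtheta[(-15*sqrt(2)*sqrt(theta**2 + 6) - 8*cos(3*theta/2 + 1) + 36*atan(theta/2))/12] = (-5*sqrt(2)*theta**3 + 4*theta**2*sqrt(theta**2 + 6)*sin(3*theta/2 + 1) - 20*sqrt(2)*theta + 16*sqrt(theta**2 + 6)*sin(3*theta/2 + 1) + 24*sqrt(theta**2 + 6))/(4*theta**2*sqrt(theta**2 + 6) + 16*sqrt(theta**2 + 6)), which equals f(theta).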